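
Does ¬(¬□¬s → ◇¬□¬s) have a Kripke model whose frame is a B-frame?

1. ¬(¬□¬s → ◇¬□¬s), w0
2. ¬□¬s, w0
3. ¬◇¬□¬s, w0
4. □¬s, w0
5. ¬s, w0
6. s, w1
7. □¬s, w1
8. ¬s, w1
Accessibility: w0Rw0, w0Rw1, w1Rw0, w1Rw1
Branch closes: s and ¬s both at w1.
(One branch shown.) All branches close.

No, unsatisfiable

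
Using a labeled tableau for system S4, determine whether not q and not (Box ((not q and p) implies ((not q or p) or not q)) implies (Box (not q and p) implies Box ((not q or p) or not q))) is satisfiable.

No, unsatisfiable

1. not q and not (Box ((not q and p) implies ((not q or p) or not q)) implies (Box (not q and p) implies Box ((not q or p) or not q))), u
2. not q, u   [and-rule on 1]
3. not (Box ((not q and p) implies ((not q or p) or not q)) implies (Box (not q and p) implies Box ((not q or p) or not q))), u   [and-rule on 1]
4. Box ((not q and p) implies ((not q or p) or not q)), u   [neg-implies-rule on 3]
5. not (Box (not q and p) implies Box ((not q or p) or not q)), u   [neg-implies-rule on 3]
6. Box (not q and p), u   [neg-implies-rule on 5]
7. not Box ((not q or p) or not q), u   [neg-implies-rule on 5]
8. (not q and p) implies ((not q or p) or not q), u   [Box-rule on 4 via uRu]
9. not q and p, u   [Box-rule on 6 via uRu]
10. p, u   [and-rule on 9]
11. (not q or p) or not q, u   [implies-rule on 8 (branches; this branch)]
12. not q or p, u   [or-rule on 11 (branches; this branch)]
13. not ((not q or p) or not q), v   [neg-Box-rule on 7: fresh world v, uRv]
14. not (not q or p), v   [neg-or-rule on 13]
15. q, v   [neg-or-rule on 13]
16. not p, v   [neg-or-rule on 14]
17. (not q and p) implies ((not q or p) or not q), v   [Box-rule on 4 via uRv]
18. not q and p, v   [Box-rule on 6 via uRv]
19. not q, v   [and-rule on 18]
20. p, v   [and-rule on 18]
Accessibility: uRu, uRv, vRv
Branch closes: q and not q both at v.
(One branch shown.) All branches close.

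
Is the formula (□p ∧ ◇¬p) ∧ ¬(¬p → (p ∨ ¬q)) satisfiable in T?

No, unsatisfiable

1. (□p ∧ ◇¬p) ∧ ¬(¬p → (p ∨ ¬q)), 0
2. □p ∧ ◇¬p, 0
3. ¬(¬p → (p ∨ ¬q)), 0
4. □p, 0
5. ◇¬p, 0
6. ¬p, 0
7. ¬(p ∨ ¬q), 0
8. q, 0
9. p, 0
Accessibility: 0R0
Branch closes: p and ¬p both at 0.
Every branch closes; the branch above is one of them.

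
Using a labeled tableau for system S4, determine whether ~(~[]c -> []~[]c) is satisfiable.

1. ~(~[]c -> []~[]c), 0
2. ~[]c, 0   [~->-rule on 1]
3. ~[]~[]c, 0   [~->-rule on 1]
4. ~c, 1   [~[]-rule on 2: fresh world 1, 0R1]
5. []c, 2   [~[]-rule on 3: fresh world 2, 0R2]
6. c, 2   [[]-rule on 5 via 2R2]
Accessibility: 0R0, 0R1, 0R2, 1R1, 2R2

Satisfiable (open branch found)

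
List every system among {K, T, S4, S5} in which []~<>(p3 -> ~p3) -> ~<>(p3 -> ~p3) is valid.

K-tableau for the negation ~([]~<>(p3 -> ~p3) -> ~<>(p3 -> ~p3)):
1. ~([]~<>(p3 -> ~p3) -> ~<>(p3 -> ~p3)), u
2. []~<>(p3 -> ~p3), u
3. <>(p3 -> ~p3), u
4. p3 -> ~p3, v
5. ~<>(p3 -> ~p3), v
6. ~p3, v
Accessibility: uRv
Complete open branch: countermodel on a K-frame, so not valid in K.
T-tableau for the negation ~([]~<>(p3 -> ~p3) -> ~<>(p3 -> ~p3)):
1. ~([]~<>(p3 -> ~p3) -> ~<>(p3 -> ~p3)), u
2. []~<>(p3 -> ~p3), u
3. <>(p3 -> ~p3), u
4. ~<>(p3 -> ~p3), u
5. ~(p3 -> ~p3), u
6. p3, u
7. p3 -> ~p3, v
8. ~<>(p3 -> ~p3), v
9. ~(p3 -> ~p3), v
10. p3, v
11. ~p3, v
Accessibility: uRu, uRv, vRv
Branch closes: p3 and ~p3 both at v.
Every branch closes (one shown): valid in T, hence also in S4, S5 (every theorem of T is a theorem of S4 and S5).

T, S4, S5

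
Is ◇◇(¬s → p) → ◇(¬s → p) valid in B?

No, not valid

Tableau for the negation ¬(◇◇(¬s → p) → ◇(¬s → p)):
1. ¬(◇◇(¬s → p) → ◇(¬s → p)), u
2. ◇◇(¬s → p), u
3. ¬◇(¬s → p), u
4. ¬(¬s → p), u
5. ¬s, u
6. ¬p, u
7. ◇(¬s → p), v
8. ¬(¬s → p), v
9. ¬s, v
10. ¬p, v
11. ¬s → p, w
12. p, w
Accessibility: uRu, uRv, vRu, vRv, vRw, wRv, wRw
The negation has an open branch (countermodel exists).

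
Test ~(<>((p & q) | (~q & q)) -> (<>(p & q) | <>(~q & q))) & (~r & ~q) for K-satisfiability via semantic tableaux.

No, unsatisfiable

1. ~(<>((p & q) | (~q & q)) -> (<>(p & q) | <>(~q & q))) & (~r & ~q), u
2. ~(<>((p & q) | (~q & q)) -> (<>(p & q) | <>(~q & q))), u
3. ~r & ~q, u
4. <>((p & q) | (~q & q)), u
5. ~(<>(p & q) | <>(~q & q)), u
6. ~r, u
7. ~q, u
8. ~<>(p & q), u
9. ~<>(~q & q), u
10. (p & q) | (~q & q), v
11. ~(p & q), v
12. ~(~q & q), v
13. p & q, v
14. p, v
15. q, v
16. ~q, v
Accessibility: uRv
Branch closes: q and ~q both at v.
Every branch closes; the branch above is one of them.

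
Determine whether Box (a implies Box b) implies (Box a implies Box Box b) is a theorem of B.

Yes, valid

Tableau for the negation not (Box (a implies Box b) implies (Box a implies Box Box b)):
1. not (Box (a implies Box b) implies (Box a implies Box Box b)), u
2. Box (a implies Box b), u   [neg-implies-rule on 1]
3. not (Box a implies Box Box b), u   [neg-implies-rule on 1]
4. Box a, u   [neg-implies-rule on 3]
5. not Box Box b, u   [neg-implies-rule on 3]
6. a implies Box b, u   [Box-rule on 2 via uRu]
7. a, u   [Box-rule on 4 via uRu]
8. Box b, u   [implies-rule on 6 (branches; this branch)]
9. b, u   [Box-rule on 8 via uRu]
10. not Box b, v   [neg-Box-rule on 5: fresh world v, uRv]
11. a implies Box b, v   [Box-rule on 2 via uRv]
12. a, v   [Box-rule on 4 via uRv]
13. b, v   [Box-rule on 8 via uRv]
14. Box b, v   [implies-rule on 11 (branches; this branch)]
15. not b, w   [neg-Box-rule on 10: fresh world w, vRw]
16. b, w   [Box-rule on 14 via vRw]
Accessibility: uRu, uRv, vRu, vRv, vRw, wRv, wRw
Branch closes: b and not b both at w.
All branches of the negation close; one closing branch shown above.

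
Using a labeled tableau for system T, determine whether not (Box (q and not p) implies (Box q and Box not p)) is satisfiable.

1. not (Box (q and not p) implies (Box q and Box not p)), w0
2. Box (q and not p), w0
3. not (Box q and Box not p), w0
4. q and not p, w0
5. q, w0
6. not p, w0
7. not Box not p, w0
8. p, w1
9. q and not p, w1
10. q, w1
11. not p, w1
Accessibility: w0Rw0, w0Rw1, w1Rw1
Branch closes: p and not p both at w1.
Every branch closes; the branch above is one of them.

Unsatisfiable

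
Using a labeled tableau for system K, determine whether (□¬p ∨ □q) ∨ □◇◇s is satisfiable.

1. (□¬p ∨ □q) ∨ □◇◇s, 0
2. □◇◇s, 0

Yes, satisfiable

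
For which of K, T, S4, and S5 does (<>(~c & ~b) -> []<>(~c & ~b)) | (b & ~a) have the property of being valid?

S5

S5-tableau for the negation ~((<>(~c & ~b) -> []<>(~c & ~b)) | (b & ~a)):
1. ~((<>(~c & ~b) -> []<>(~c & ~b)) | (b & ~a)), u
2. ~(<>(~c & ~b) -> []<>(~c & ~b)), u
3. ~(b & ~a), u
4. <>(~c & ~b), u
5. ~[]<>(~c & ~b), u
6. a, u
7. ~c & ~b, v
8. ~c, v
9. ~b, v
10. ~<>(~c & ~b), w
11. ~(~c & ~b), u
12. ~(~c & ~b), v
13. ~(~c & ~b), w
14. b, u
15. b, v
Accessibility: uRu, uRv, uRw, vRu, vRv, vRw, wRu, wRv, wRw
Branch closes: b and ~b both at v.
Every branch closes (one shown): valid in S5.
S4-tableau for the negation ~((<>(~c & ~b) -> []<>(~c & ~b)) | (b & ~a)):
1. ~((<>(~c & ~b) -> []<>(~c & ~b)) | (b & ~a)), u
2. ~(<>(~c & ~b) -> []<>(~c & ~b)), u
3. ~(b & ~a), u
4. <>(~c & ~b), u
5. ~[]<>(~c & ~b), u
6. a, u
7. ~c & ~b, v
8. ~c, v
9. ~b, v
10. ~<>(~c & ~b), w
11. ~(~c & ~b), w
12. b, w
Accessibility: uRu, uRv, uRw, vRv, wRw
Complete open branch: countermodel on an S4-frame, so not valid in S4, nor in K, T (the same frame is also a K-frame and a T-frame).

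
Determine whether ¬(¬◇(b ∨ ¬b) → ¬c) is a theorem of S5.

Tableau for the negation ¬◇(b ∨ ¬b) → ¬c:
1. ¬◇(b ∨ ¬b) → ¬c, w0
2. ¬c, w0
Accessibility: w0Rw0
The negation has an open branch (countermodel exists).

No, not valid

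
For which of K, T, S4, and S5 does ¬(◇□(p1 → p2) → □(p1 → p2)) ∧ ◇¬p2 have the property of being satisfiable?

K, T, S4

S5-tableau for the formula:
1. ¬(◇□(p1 → p2) → □(p1 → p2)) ∧ ◇¬p2, 0
2. ¬(◇□(p1 → p2) → □(p1 → p2)), 0
3. ◇¬p2, 0
4. ◇□(p1 → p2), 0
5. ¬□(p1 → p2), 0
6. ¬p2, 1
7. □(p1 → p2), 2
8. p1 → p2, 0
9. p1 → p2, 1
10. p1 → p2, 2
11. p2, 0
12. ¬p1, 1
13. p2, 2
14. ¬(p1 → p2), 3
15. p1, 3
16. ¬p2, 3
17. p1 → p2, 3
18. p2, 3
Accessibility: 0R0, 0R1, 0R2, 0R3, 1R0, 1R1, 1R2, 1R3, 2R0, 2R1, 2R2, 2R3, 3R0, 3R1, 3R2, 3R3
Branch closes: p2 and ¬p2 both at 3.
Every branch closes (one shown): unsatisfiable in S5.
S4-tableau for the formula:
1. ¬(◇□(p1 → p2) → □(p1 → p2)) ∧ ◇¬p2, 0
2. ¬(◇□(p1 → p2) → □(p1 → p2)), 0
3. ◇¬p2, 0
4. ◇□(p1 → p2), 0
5. ¬□(p1 → p2), 0
6. ¬p2, 1
7. □(p1 → p2), 2
8. p1 → p2, 2
9. p2, 2
10. ¬(p1 → p2), 3
11. p1, 3
12. ¬p2, 3
Accessibility: 0R0, 0R1, 0R2, 0R3, 1R1, 2R2, 3R3
Complete open branch: satisfiable in S4, hence also in K, T (this S4-model is also a K-model and a T-model).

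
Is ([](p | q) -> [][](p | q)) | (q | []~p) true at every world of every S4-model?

Tableau for the negation ~(([](p | q) -> [][](p | q)) | (q | []~p)):
1. ~(([](p | q) -> [][](p | q)) | (q | []~p)), u
2. ~([](p | q) -> [][](p | q)), u   [~|-rule on 1]
3. ~(q | []~p), u   [~|-rule on 1]
4. [](p | q), u   [~->-rule on 2]
5. ~[][](p | q), u   [~->-rule on 2]
6. ~q, u   [~|-rule on 3]
7. ~[]~p, u   [~|-rule on 3]
8. p | q, u   [[]-rule on 4 via uRu]
9. p, u   [|-rule on 8 (branches; this branch)]
10. ~[](p | q), v   [~[]-rule on 5: fresh world v, uRv]
11. p | q, v   [[]-rule on 4 via uRv]
12. q, v   [|-rule on 11 (branches; this branch)]
13. p, w   [~[]-rule on 7: fresh world w, uRw]
14. p | q, w   [[]-rule on 4 via uRw]
15. q, w   [|-rule on 14 (branches; this branch)]
16. ~(p | q), x   [~[]-rule on 10: fresh world x, vRx]
17. ~p, x   [~|-rule on 16]
18. ~q, x   [~|-rule on 16]
19. p | q, x   [[]-rule on 4 via uRx]
20. q, x   [|-rule on 19 (branches; this branch)]
Accessibility: uRu, uRv, uRw, uRx, vRv, vRx, wRw, xRx
Branch closes: q and ~q both at x.
Every branch of the negation's tableau closes; the branch above is one of them.

Valid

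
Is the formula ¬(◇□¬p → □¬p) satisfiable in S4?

Yes, satisfiable

1. ¬(◇□¬p → □¬p), w0
2. ◇□¬p, w0
3. ¬□¬p, w0
4. □¬p, w1
5. ¬p, w1
6. p, w2
Accessibility: w0Rw0, w0Rw1, w0Rw2, w1Rw1, w2Rw2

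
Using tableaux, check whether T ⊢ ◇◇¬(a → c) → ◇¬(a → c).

Not valid

Tableau for the negation ¬(◇◇¬(a → c) → ◇¬(a → c)):
1. ¬(◇◇¬(a → c) → ◇¬(a → c)), u
2. ◇◇¬(a → c), u
3. ¬◇¬(a → c), u
4. a → c, u
5. c, u
6. ◇¬(a → c), v
7. a → c, v
8. c, v
9. ¬(a → c), w
10. a, w
11. ¬c, w
Accessibility: uRu, uRv, vRv, vRw, wRw
The negation has an open branch (countermodel exists).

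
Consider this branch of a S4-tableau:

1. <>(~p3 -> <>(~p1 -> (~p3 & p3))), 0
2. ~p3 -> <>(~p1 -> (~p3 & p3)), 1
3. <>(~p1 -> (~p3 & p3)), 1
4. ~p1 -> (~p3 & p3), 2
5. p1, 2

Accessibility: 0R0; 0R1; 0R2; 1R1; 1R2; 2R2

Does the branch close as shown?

No, open

There is no literal clash: for every atom and world, at most one sign appears.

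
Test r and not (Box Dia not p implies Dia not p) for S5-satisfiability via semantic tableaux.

1. r and not (Box Dia not p implies Dia not p), u
2. r, u
3. not (Box Dia not p implies Dia not p), u
4. Box Dia not p, u
5. not Dia not p, u
6. Dia not p, u
7. p, u
8. not p, v
9. Dia not p, v
10. p, v
Accessibility: uRu, uRv, vRu, vRv
Branch closes: p and not p both at v.
All branches of the tableau close; one closing branch shown above.

No, unsatisfiable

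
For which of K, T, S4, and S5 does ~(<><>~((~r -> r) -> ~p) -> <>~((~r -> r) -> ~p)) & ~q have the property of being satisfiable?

K, T

T-tableau for the formula:
1. ~(<><>~((~r -> r) -> ~p) -> <>~((~r -> r) -> ~p)) & ~q, u
2. ~(<><>~((~r -> r) -> ~p) -> <>~((~r -> r) -> ~p)), u
3. ~q, u
4. <><>~((~r -> r) -> ~p), u
5. ~<>~((~r -> r) -> ~p), u
6. (~r -> r) -> ~p, u
7. ~p, u
8. <>~((~r -> r) -> ~p), v
9. (~r -> r) -> ~p, v
10. ~p, v
11. ~((~r -> r) -> ~p), w
12. ~r -> r, w
13. p, w
14. r, w
Accessibility: uRu, uRv, vRv, vRw, wRw
Complete open branch: satisfiable in T, hence also in K (this T-model is also a K-model).
S4-tableau for the formula:
1. ~(<><>~((~r -> r) -> ~p) -> <>~((~r -> r) -> ~p)) & ~q, u
2. ~(<><>~((~r -> r) -> ~p) -> <>~((~r -> r) -> ~p)), u
3. ~q, u
4. <><>~((~r -> r) -> ~p), u
5. ~<>~((~r -> r) -> ~p), u
6. (~r -> r) -> ~p, u
7. ~(~r -> r), u
8. ~r, u
9. <>~((~r -> r) -> ~p), v
10. (~r -> r) -> ~p, v
11. ~(~r -> r), v
12. ~r, v
13. ~((~r -> r) -> ~p), w
14. ~r -> r, w
15. p, w
16. (~r -> r) -> ~p, w
17. r, w
18. ~(~r -> r), w
19. ~r, w
Accessibility: uRu, uRv, uRw, vRv, vRw, wRw
Branch closes: r and ~r both at w.
Every branch closes (one shown): unsatisfiable in S4, hence also in S5 (every S5-frame is an S4-frame).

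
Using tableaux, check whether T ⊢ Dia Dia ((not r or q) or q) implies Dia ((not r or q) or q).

Tableau for the negation not (Dia Dia ((not r or q) or q) implies Dia ((not r or q) or q)):
1. not (Dia Dia ((not r or q) or q) implies Dia ((not r or q) or q)), u
2. Dia Dia ((not r or q) or q), u
3. not Dia ((not r or q) or q), u
4. not ((not r or q) or q), u
5. not (not r or q), u
6. not q, u
7. r, u
8. Dia ((not r or q) or q), v
9. not ((not r or q) or q), v
10. not (not r or q), v
11. not q, v
12. r, v
13. (not r or q) or q, w
14. q, w
Accessibility: uRu, uRv, vRv, vRw, wRw
The negation has an open branch (countermodel exists).

Invalid (countermodel exists)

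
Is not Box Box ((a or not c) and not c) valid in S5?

Tableau for the negation Box Box ((a or not c) and not c):
1. Box Box ((a or not c) and not c), 0
2. Box ((a or not c) and not c), 0   [Box-rule on 1 via 0R0]
3. (a or not c) and not c, 0   [Box-rule on 2 via 0R0]
4. a or not c, 0   [and-rule on 3]
5. not c, 0   [and-rule on 3]
Accessibility: 0R0
The negation has an open branch (countermodel exists).

No, not valid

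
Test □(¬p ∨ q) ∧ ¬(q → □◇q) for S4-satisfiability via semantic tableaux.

Satisfiable

1. □(¬p ∨ q) ∧ ¬(q → □◇q), u
2. □(¬p ∨ q), u
3. ¬(q → □◇q), u
4. q, u
5. ¬□◇q, u
6. ¬p ∨ q, u
7. ¬◇q, v
8. ¬p ∨ q, v
9. ¬q, v
10. ¬p, v
Accessibility: uRu, uRv, vRv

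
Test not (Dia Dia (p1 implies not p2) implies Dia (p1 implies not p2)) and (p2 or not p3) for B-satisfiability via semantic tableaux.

Yes, satisfiable

1. not (Dia Dia (p1 implies not p2) implies Dia (p1 implies not p2)) and (p2 or not p3), u
2. not (Dia Dia (p1 implies not p2) implies Dia (p1 implies not p2)), u
3. p2 or not p3, u
4. Dia Dia (p1 implies not p2), u
5. not Dia (p1 implies not p2), u
6. not (p1 implies not p2), u
7. p1, u
8. p2, u
9. not p3, u
10. Dia (p1 implies not p2), v
11. not (p1 implies not p2), v
12. p1, v
13. p2, v
14. p1 implies not p2, w
15. not p2, w
Accessibility: uRu, uRv, vRu, vRv, vRw, wRv, wRw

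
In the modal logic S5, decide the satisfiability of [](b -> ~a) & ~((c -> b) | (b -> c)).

1. [](b -> ~a) & ~((c -> b) | (b -> c)), u
2. [](b -> ~a), u
3. ~((c -> b) | (b -> c)), u
4. ~(c -> b), u
5. ~(b -> c), u
6. c, u
7. ~b, u
8. b, u
9. ~c, u
Accessibility: uRu
Branch closes: b and ~b both at u.
All branches of the tableau close; one closing branch shown above.

No, unsatisfiable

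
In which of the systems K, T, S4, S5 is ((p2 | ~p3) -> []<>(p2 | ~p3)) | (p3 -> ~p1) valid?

S5

S4-tableau for the negation ~(((p2 | ~p3) -> []<>(p2 | ~p3)) | (p3 -> ~p1)):
1. ~(((p2 | ~p3) -> []<>(p2 | ~p3)) | (p3 -> ~p1)), 0
2. ~((p2 | ~p3) -> []<>(p2 | ~p3)), 0
3. ~(p3 -> ~p1), 0
4. p2 | ~p3, 0
5. ~[]<>(p2 | ~p3), 0
6. p3, 0
7. p1, 0
8. p2, 0
9. ~<>(p2 | ~p3), 1
10. ~(p2 | ~p3), 1
11. ~p2, 1
12. p3, 1
Accessibility: 0R0, 0R1, 1R1
Complete open branch: countermodel on an S4-frame, so not valid in S4, nor in K, T (the same frame is also a K-frame and a T-frame).
S5-tableau for the negation ~(((p2 | ~p3) -> []<>(p2 | ~p3)) | (p3 -> ~p1)):
1. ~(((p2 | ~p3) -> []<>(p2 | ~p3)) | (p3 -> ~p1)), 0
2. ~((p2 | ~p3) -> []<>(p2 | ~p3)), 0
3. ~(p3 -> ~p1), 0
4. p2 | ~p3, 0
5. ~[]<>(p2 | ~p3), 0
6. p3, 0
7. p1, 0
8. p2, 0
9. ~<>(p2 | ~p3), 1
10. ~(p2 | ~p3), 0
11. ~p2, 0
Accessibility: 0R0, 0R1, 1R0, 1R1
Branch closes: p2 and ~p2 both at 0.
Every branch closes (one shown): valid in S5.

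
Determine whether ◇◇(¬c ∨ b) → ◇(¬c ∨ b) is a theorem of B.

Not valid

Tableau for the negation ¬(◇◇(¬c ∨ b) → ◇(¬c ∨ b)):
1. ¬(◇◇(¬c ∨ b) → ◇(¬c ∨ b)), 0
2. ◇◇(¬c ∨ b), 0
3. ¬◇(¬c ∨ b), 0
4. ¬(¬c ∨ b), 0
5. c, 0
6. ¬b, 0
7. ◇(¬c ∨ b), 1
8. ¬(¬c ∨ b), 1
9. c, 1
10. ¬b, 1
11. ¬c ∨ b, 2
12. b, 2
Accessibility: 0R0, 0R1, 1R0, 1R1, 1R2, 2R1, 2R2
The negation has an open branch (countermodel exists).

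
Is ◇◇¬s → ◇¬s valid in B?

Tableau for the negation ¬(◇◇¬s → ◇¬s):
1. ¬(◇◇¬s → ◇¬s), u
2. ◇◇¬s, u
3. ¬◇¬s, u
4. s, u
5. ◇¬s, v
6. s, v
7. ¬s, w
Accessibility: uRu, uRv, vRu, vRv, vRw, wRv, wRw
The negation has an open branch (countermodel exists).

Invalid (countermodel exists)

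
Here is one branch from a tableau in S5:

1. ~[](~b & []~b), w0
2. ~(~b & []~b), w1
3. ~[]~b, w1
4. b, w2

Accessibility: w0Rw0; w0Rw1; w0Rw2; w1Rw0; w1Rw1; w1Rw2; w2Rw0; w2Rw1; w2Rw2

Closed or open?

Open

No world carries both an atom and its negation.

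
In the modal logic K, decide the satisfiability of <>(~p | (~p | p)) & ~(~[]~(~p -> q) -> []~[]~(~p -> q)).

Satisfiable (open branch found)

1. <>(~p | (~p | p)) & ~(~[]~(~p -> q) -> []~[]~(~p -> q)), w0
2. <>(~p | (~p | p)), w0
3. ~(~[]~(~p -> q) -> []~[]~(~p -> q)), w0
4. ~[]~(~p -> q), w0
5. ~[]~[]~(~p -> q), w0
6. ~p | (~p | p), w1
7. ~p | p, w1
8. p, w1
9. ~p -> q, w2
10. q, w2
11. []~(~p -> q), w3
Accessibility: w0Rw1, w0Rw2, w0Rw3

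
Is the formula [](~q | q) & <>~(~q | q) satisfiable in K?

Unsatisfiable (every branch closes)

1. [](~q | q) & <>~(~q | q), u
2. [](~q | q), u
3. <>~(~q | q), u
4. ~(~q | q), v
5. q, v
6. ~q, v
Accessibility: uRv
Branch closes: q and ~q both at v.
Every branch closes; the branch above is one of them.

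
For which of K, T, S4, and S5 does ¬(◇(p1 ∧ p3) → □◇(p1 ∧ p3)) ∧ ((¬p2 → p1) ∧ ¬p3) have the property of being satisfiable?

S4-tableau for the formula:
1. ¬(◇(p1 ∧ p3) → □◇(p1 ∧ p3)) ∧ ((¬p2 → p1) ∧ ¬p3), 0
2. ¬(◇(p1 ∧ p3) → □◇(p1 ∧ p3)), 0
3. (¬p2 → p1) ∧ ¬p3, 0
4. ◇(p1 ∧ p3), 0
5. ¬□◇(p1 ∧ p3), 0
6. ¬p2 → p1, 0
7. ¬p3, 0
8. p1, 0
9. p1 ∧ p3, 1
10. p1, 1
11. p3, 1
12. ¬◇(p1 ∧ p3), 2
13. ¬(p1 ∧ p3), 2
14. ¬p3, 2
Accessibility: 0R0, 0R1, 0R2, 1R1, 2R2
Complete open branch: satisfiable in S4, hence also in K, T (this S4-model is also a K-model and a T-model).
S5-tableau for the formula:
1. ¬(◇(p1 ∧ p3) → □◇(p1 ∧ p3)) ∧ ((¬p2 → p1) ∧ ¬p3), 0
2. ¬(◇(p1 ∧ p3) → □◇(p1 ∧ p3)), 0
3. (¬p2 → p1) ∧ ¬p3, 0
4. ◇(p1 ∧ p3), 0
5. ¬□◇(p1 ∧ p3), 0
6. ¬p2 → p1, 0
7. ¬p3, 0
8. p1, 0
9. p1 ∧ p3, 1
10. p1, 1
11. p3, 1
12. ¬◇(p1 ∧ p3), 2
13. ¬(p1 ∧ p3), 0
14. ¬(p1 ∧ p3), 1
15. ¬(p1 ∧ p3), 2
16. ¬p3, 1
Accessibility: 0R0, 0R1, 0R2, 1R0, 1R1, 1R2, 2R0, 2R1, 2R2
Branch closes: p3 and ¬p3 both at 1.
Every branch closes (one shown): unsatisfiable in S5.

K, T, S4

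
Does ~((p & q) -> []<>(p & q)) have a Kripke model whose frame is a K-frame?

1. ~((p & q) -> []<>(p & q)), 0
2. p & q, 0   [~->-rule on 1]
3. ~[]<>(p & q), 0   [~->-rule on 1]
4. p, 0   [&-rule on 2]
5. q, 0   [&-rule on 2]
6. ~<>(p & q), 1   [~[]-rule on 3: fresh world 1, 0R1]
Accessibility: 0R1

Satisfiable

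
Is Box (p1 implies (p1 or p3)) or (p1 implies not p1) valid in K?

Tableau for the negation not (Box (p1 implies (p1 or p3)) or (p1 implies not p1)):
1. not (Box (p1 implies (p1 or p3)) or (p1 implies not p1)), 0
2. not Box (p1 implies (p1 or p3)), 0   [neg-or-rule on 1]
3. not (p1 implies not p1), 0   [neg-or-rule on 1]
4. p1, 0   [neg-implies-rule on 3]
5. not (p1 implies (p1 or p3)), 1   [neg-Box-rule on 2: fresh world 1, 0R1]
6. p1, 1   [neg-implies-rule on 5]
7. not (p1 or p3), 1   [neg-implies-rule on 5]
8. not p1, 1   [neg-or-rule on 7]
9. not p3, 1   [neg-or-rule on 7]
Accessibility: 0R1
Branch closes: p1 and not p1 both at 1.
All branches of the negation close; one closing branch shown above.

Yes, valid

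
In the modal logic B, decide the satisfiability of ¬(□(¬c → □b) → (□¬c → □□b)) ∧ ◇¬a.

1. ¬(□(¬c → □b) → (□¬c → □□b)) ∧ ◇¬a, u
2. ¬(□(¬c → □b) → (□¬c → □□b)), u   [∧-rule on 1]
3. ◇¬a, u   [∧-rule on 1]
4. □(¬c → □b), u   [¬→-rule on 2]
5. ¬(□¬c → □□b), u   [¬→-rule on 2]
6. □¬c, u   [¬→-rule on 5]
7. ¬□□b, u   [¬→-rule on 5]
8. ¬c → □b, u   [□-rule on 4 via uRu]
9. ¬c, u   [□-rule on 6 via uRu]
10. □b, u   [→-rule on 8 (branches; this branch)]
11. b, u   [□-rule on 10 via uRu]
12. ¬a, v   [◇-rule on 3: fresh world v, uRv]
13. ¬c → □b, v   [□-rule on 4 via uRv]
14. ¬c, v   [□-rule on 6 via uRv]
15. b, v   [□-rule on 10 via uRv]
16. □b, v   [→-rule on 13 (branches; this branch)]
17. ¬□b, w   [¬□-rule on 7: fresh world w, uRw]
18. ¬c → □b, w   [□-rule on 4 via uRw]
19. ¬c, w   [□-rule on 6 via uRw]
20. b, w   [□-rule on 10 via uRw]
21. □b, w   [→-rule on 18 (branches; this branch)]
22. ¬b, x   [¬□-rule on 17: fresh world x, wRx]
23. b, x   [□-rule on 21 via wRx]
Accessibility: uRu, uRv, uRw, vRu, vRv, wRu, wRw, wRx, xRw, xRx
Branch closes: b and ¬b both at x.
All branches of the tableau close; one closing branch shown above.

No, unsatisfiable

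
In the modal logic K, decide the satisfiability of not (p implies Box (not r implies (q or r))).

1. not (p implies Box (not r implies (q or r))), u
2. p, u   [neg-implies-rule on 1]
3. not Box (not r implies (q or r)), u   [neg-implies-rule on 1]
4. not (not r implies (q or r)), v   [neg-Box-rule on 3: fresh world v, uRv]
5. not r, v   [neg-implies-rule on 4]
6. not (q or r), v   [neg-implies-rule on 4]
7. not q, v   [neg-or-rule on 6]
Accessibility: uRv

Satisfiable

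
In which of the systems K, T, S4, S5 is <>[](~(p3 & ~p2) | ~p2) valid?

K-tableau for the negation ~<>[](~(p3 & ~p2) | ~p2):
1. ~<>[](~(p3 & ~p2) | ~p2), 0
Complete open branch: countermodel on a K-frame, so not valid in K.
T-tableau for the negation ~<>[](~(p3 & ~p2) | ~p2):
1. ~<>[](~(p3 & ~p2) | ~p2), 0
2. ~[](~(p3 & ~p2) | ~p2), 0
3. ~(~(p3 & ~p2) | ~p2), 1
4. p3 & ~p2, 1
5. p2, 1
6. p3, 1
7. ~p2, 1
Accessibility: 0R0, 0R1, 1R1
Branch closes: p2 and ~p2 both at 1.
Every branch closes (one shown): valid in T, hence also in S4, S5 (every theorem of T is a theorem of S4 and S5).

T, S4, S5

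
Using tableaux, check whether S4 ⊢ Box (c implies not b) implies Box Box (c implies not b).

Valid

Tableau for the negation not (Box (c implies not b) implies Box Box (c implies not b)):
1. not (Box (c implies not b) implies Box Box (c implies not b)), w0
2. Box (c implies not b), w0
3. not Box Box (c implies not b), w0
4. c implies not b, w0
5. not b, w0
6. not Box (c implies not b), w1
7. c implies not b, w1
8. not b, w1
9. not (c implies not b), w2
10. c, w2
11. b, w2
12. c implies not b, w2
13. not b, w2
Accessibility: w0Rw0, w0Rw1, w0Rw2, w1Rw1, w1Rw2, w2Rw2
Branch closes: b and not b both at w2.
Every branch of the negation's tableau closes; the branch above is one of them.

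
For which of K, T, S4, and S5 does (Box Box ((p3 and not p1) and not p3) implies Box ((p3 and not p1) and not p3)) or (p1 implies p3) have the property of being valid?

T-tableau for the negation not ((Box Box ((p3 and not p1) and not p3) implies Box ((p3 and not p1) and not p3)) or (p1 implies p3)):
1. not ((Box Box ((p3 and not p1) and not p3) implies Box ((p3 and not p1) and not p3)) or (p1 implies p3)), 0
2. not (Box Box ((p3 and not p1) and not p3) implies Box ((p3 and not p1) and not p3)), 0
3. not (p1 implies p3), 0
4. Box Box ((p3 and not p1) and not p3), 0
5. not Box ((p3 and not p1) and not p3), 0
6. p1, 0
7. not p3, 0
8. Box ((p3 and not p1) and not p3), 0
9. (p3 and not p1) and not p3, 0
10. p3 and not p1, 0
11. p3, 0
12. not p1, 0
Accessibility: 0R0
Branch closes: p3 and not p3 both at 0.
Every branch closes (one shown): valid in T, hence also in S4, S5 (every theorem of T is a theorem of S4 and S5).
K-tableau for the negation not ((Box Box ((p3 and not p1) and not p3) implies Box ((p3 and not p1) and not p3)) or (p1 implies p3)):
1. not ((Box Box ((p3 and not p1) and not p3) implies Box ((p3 and not p1) and not p3)) or (p1 implies p3)), 0
2. not (Box Box ((p3 and not p1) and not p3) implies Box ((p3 and not p1) and not p3)), 0
3. not (p1 implies p3), 0
4. Box Box ((p3 and not p1) and not p3), 0
5. not Box ((p3 and not p1) and not p3), 0
6. p1, 0
7. not p3, 0
8. not ((p3 and not p1) and not p3), 1
9. Box ((p3 and not p1) and not p3), 1
10. p3, 1
Accessibility: 0R1
Complete open branch: countermodel on a K-frame, so not valid in K.

T, S4, S5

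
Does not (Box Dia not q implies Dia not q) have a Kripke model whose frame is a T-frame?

Unsatisfiable (every branch closes)

1. not (Box Dia not q implies Dia not q), w0
2. Box Dia not q, w0
3. not Dia not q, w0
4. Dia not q, w0
5. q, w0
6. not q, w1
7. Dia not q, w1
8. q, w1
Accessibility: w0Rw0, w0Rw1, w1Rw1
Branch closes: q and not q both at w1.
Every branch closes; the branch above is one of them.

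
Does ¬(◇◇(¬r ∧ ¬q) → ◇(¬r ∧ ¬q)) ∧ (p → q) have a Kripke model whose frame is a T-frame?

Satisfiable

1. ¬(◇◇(¬r ∧ ¬q) → ◇(¬r ∧ ¬q)) ∧ (p → q), u
2. ¬(◇◇(¬r ∧ ¬q) → ◇(¬r ∧ ¬q)), u
3. p → q, u
4. ◇◇(¬r ∧ ¬q), u
5. ¬◇(¬r ∧ ¬q), u
6. ¬(¬r ∧ ¬q), u
7. q, u
8. ◇(¬r ∧ ¬q), v
9. ¬(¬r ∧ ¬q), v
10. q, v
11. ¬r ∧ ¬q, w
12. ¬r, w
13. ¬q, w
Accessibility: uRu, uRv, vRv, vRw, wRw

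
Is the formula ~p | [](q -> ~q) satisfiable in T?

1. ~p | [](q -> ~q), w0
2. [](q -> ~q), w0
3. q -> ~q, w0
4. ~q, w0
Accessibility: w0Rw0

Yes, satisfiable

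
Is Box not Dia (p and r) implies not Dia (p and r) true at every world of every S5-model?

Tableau for the negation not (Box not Dia (p and r) implies not Dia (p and r)):
1. not (Box not Dia (p and r) implies not Dia (p and r)), w0
2. Box not Dia (p and r), w0   [neg-implies-rule on 1]
3. Dia (p and r), w0   [neg-implies-rule on 1]
4. not Dia (p and r), w0   [Box-rule on 2 via w0Rw0]
5. not (p and r), w0   [neg-Dia-rule on 4 via w0Rw0]
6. not r, w0   [neg-and-rule on 5 (branches; this branch)]
7. p and r, w1   [Dia-rule on 3: fresh world w1, w0Rw1]
8. p, w1   [and-rule on 7]
9. r, w1   [and-rule on 7]
10. not Dia (p and r), w1   [Box-rule on 2 via w0Rw1]
11. not (p and r), w1   [neg-Dia-rule on 4 via w0Rw1]
12. not r, w1   [neg-and-rule on 11 (branches; this branch)]
Accessibility: w0Rw0, w0Rw1, w1Rw0, w1Rw1
Branch closes: r and not r both at w1.
Every branch of the negation's tableau closes; the branch above is one of them.

Yes, valid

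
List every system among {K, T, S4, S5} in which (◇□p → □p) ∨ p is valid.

S5

S4-tableau for the negation ¬((◇□p → □p) ∨ p):
1. ¬((◇□p → □p) ∨ p), 0
2. ¬(◇□p → □p), 0
3. ¬p, 0
4. ◇□p, 0
5. ¬□p, 0
6. □p, 1
7. p, 1
8. ¬p, 2
Accessibility: 0R0, 0R1, 0R2, 1R1, 2R2
Complete open branch: countermodel on an S4-frame, so not valid in S4, nor in K, T (the same frame is also a K-frame and a T-frame).
S5-tableau for the negation ¬((◇□p → □p) ∨ p):
1. ¬((◇□p → □p) ∨ p), 0
2. ¬(◇□p → □p), 0
3. ¬p, 0
4. ◇□p, 0
5. ¬□p, 0
6. □p, 1
7. p, 0
Accessibility: 0R0, 0R1, 1R0, 1R1
Branch closes: p and ¬p both at 0.
Every branch closes (one shown): valid in S5.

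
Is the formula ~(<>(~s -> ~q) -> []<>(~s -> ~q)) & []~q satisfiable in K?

1. ~(<>(~s -> ~q) -> []<>(~s -> ~q)) & []~q, w0
2. ~(<>(~s -> ~q) -> []<>(~s -> ~q)), w0
3. []~q, w0
4. <>(~s -> ~q), w0
5. ~[]<>(~s -> ~q), w0
6. ~s -> ~q, w1
7. ~q, w1
8. ~<>(~s -> ~q), w2
9. ~q, w2
Accessibility: w0Rw1, w0Rw2

Satisfiable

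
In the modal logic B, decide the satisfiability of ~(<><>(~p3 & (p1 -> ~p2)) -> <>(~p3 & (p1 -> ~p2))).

Yes, satisfiable

1. ~(<><>(~p3 & (p1 -> ~p2)) -> <>(~p3 & (p1 -> ~p2))), 0
2. <><>(~p3 & (p1 -> ~p2)), 0
3. ~<>(~p3 & (p1 -> ~p2)), 0
4. ~(~p3 & (p1 -> ~p2)), 0
5. ~(p1 -> ~p2), 0
6. p1, 0
7. p2, 0
8. <>(~p3 & (p1 -> ~p2)), 1
9. ~(~p3 & (p1 -> ~p2)), 1
10. ~(p1 -> ~p2), 1
11. p1, 1
12. p2, 1
13. ~p3 & (p1 -> ~p2), 2
14. ~p3, 2
15. p1 -> ~p2, 2
16. ~p2, 2
Accessibility: 0R0, 0R1, 1R0, 1R1, 1R2, 2R1, 2R2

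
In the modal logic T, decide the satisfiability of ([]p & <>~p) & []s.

1. ([]p & <>~p) & []s, w0
2. []p & <>~p, w0
3. []s, w0
4. []p, w0
5. <>~p, w0
6. s, w0
7. p, w0
8. ~p, w1
9. s, w1
10. p, w1
Accessibility: w0Rw0, w0Rw1, w1Rw1
Branch closes: p and ~p both at w1.
(One branch shown.) All branches close.

No, unsatisfiable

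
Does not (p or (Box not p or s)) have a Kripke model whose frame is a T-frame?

1. not (p or (Box not p or s)), u
2. not p, u   [neg-or-rule on 1]
3. not (Box not p or s), u   [neg-or-rule on 1]
4. not Box not p, u   [neg-or-rule on 3]
5. not s, u   [neg-or-rule on 3]
6. p, v   [neg-Box-rule on 4: fresh world v, uRv]
Accessibility: uRu, uRv, vRv

Yes, satisfiable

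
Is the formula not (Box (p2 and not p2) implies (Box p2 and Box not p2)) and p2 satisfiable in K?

Unsatisfiable

1. not (Box (p2 and not p2) implies (Box p2 and Box not p2)) and p2, u
2. not (Box (p2 and not p2) implies (Box p2 and Box not p2)), u
3. p2, u
4. Box (p2 and not p2), u
5. not (Box p2 and Box not p2), u
6. not Box not p2, u
7. p2, v
8. p2 and not p2, v
9. not p2, v
Accessibility: uRv
Branch closes: p2 and not p2 both at v.
All branches of the tableau close; one closing branch shown above.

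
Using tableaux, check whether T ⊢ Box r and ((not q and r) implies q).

Tableau for the negation not (Box r and ((not q and r) implies q)):
1. not (Box r and ((not q and r) implies q)), w0
2. not ((not q and r) implies q), w0   [neg-and-rule on 1 (branches; this branch)]
3. not q and r, w0   [neg-implies-rule on 2]
4. not q, w0   [neg-implies-rule on 2]
5. r, w0   [and-rule on 3]
Accessibility: w0Rw0
The negation has an open branch (countermodel exists).

Invalid (countermodel exists)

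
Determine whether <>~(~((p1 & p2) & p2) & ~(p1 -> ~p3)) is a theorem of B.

Not valid

Tableau for the negation ~<>~(~((p1 & p2) & p2) & ~(p1 -> ~p3)):
1. ~<>~(~((p1 & p2) & p2) & ~(p1 -> ~p3)), 0
2. ~((p1 & p2) & p2) & ~(p1 -> ~p3), 0
3. ~((p1 & p2) & p2), 0
4. ~(p1 -> ~p3), 0
5. p1, 0
6. p3, 0
7. ~p2, 0
Accessibility: 0R0
The negation has an open branch (countermodel exists).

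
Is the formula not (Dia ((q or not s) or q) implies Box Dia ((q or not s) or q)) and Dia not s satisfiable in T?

1. not (Dia ((q or not s) or q) implies Box Dia ((q or not s) or q)) and Dia not s, 0
2. not (Dia ((q or not s) or q) implies Box Dia ((q or not s) or q)), 0
3. Dia not s, 0
4. Dia ((q or not s) or q), 0
5. not Box Dia ((q or not s) or q), 0
6. not s, 1
7. (q or not s) or q, 2
8. q, 2
9. not Dia ((q or not s) or q), 3
10. not ((q or not s) or q), 3
11. not (q or not s), 3
12. not q, 3
13. s, 3
Accessibility: 0R0, 0R1, 0R2, 0R3, 1R1, 2R2, 3R3

Satisfiable (open branch found)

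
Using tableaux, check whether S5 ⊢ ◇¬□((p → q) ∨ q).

Tableau for the negation ¬◇¬□((p → q) ∨ q):
1. ¬◇¬□((p → q) ∨ q), u
2. □((p → q) ∨ q), u
3. (p → q) ∨ q, u
4. q, u
Accessibility: uRu
The negation has an open branch (countermodel exists).

No, not valid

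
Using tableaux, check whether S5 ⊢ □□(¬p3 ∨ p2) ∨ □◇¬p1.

Tableau for the negation ¬(□□(¬p3 ∨ p2) ∨ □◇¬p1):
1. ¬(□□(¬p3 ∨ p2) ∨ □◇¬p1), 0
2. ¬□□(¬p3 ∨ p2), 0
3. ¬□◇¬p1, 0
4. ¬□(¬p3 ∨ p2), 1
5. ¬◇¬p1, 2
6. p1, 0
7. p1, 1
8. p1, 2
9. ¬(¬p3 ∨ p2), 3
10. p3, 3
11. ¬p2, 3
12. p1, 3
Accessibility: 0R0, 0R1, 0R2, 0R3, 1R0, 1R1, 1R2, 1R3, 2R0, 2R1, 2R2, 2R3, 3R0, 3R1, 3R2, 3R3
The negation has an open branch (countermodel exists).

Not valid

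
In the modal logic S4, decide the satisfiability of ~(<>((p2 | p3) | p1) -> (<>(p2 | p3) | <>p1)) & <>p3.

Unsatisfiable

1. ~(<>((p2 | p3) | p1) -> (<>(p2 | p3) | <>p1)) & <>p3, 0
2. ~(<>((p2 | p3) | p1) -> (<>(p2 | p3) | <>p1)), 0   [&-rule on 1]
3. <>p3, 0   [&-rule on 1]
4. <>((p2 | p3) | p1), 0   [~->-rule on 2]
5. ~(<>(p2 | p3) | <>p1), 0   [~->-rule on 2]
6. ~<>(p2 | p3), 0   [~|-rule on 5]
7. ~<>p1, 0   [~|-rule on 5]
8. ~(p2 | p3), 0   [~<>-rule on 6 via 0R0]
9. ~p2, 0   [~|-rule on 8]
10. ~p3, 0   [~|-rule on 8]
11. ~p1, 0   [~<>-rule on 7 via 0R0]
12. p3, 1   [<>-rule on 3: fresh world 1, 0R1]
13. ~(p2 | p3), 1   [~<>-rule on 6 via 0R1]
14. ~p2, 1   [~|-rule on 13]
15. ~p3, 1   [~|-rule on 13]
Accessibility: 0R0, 0R1, 1R1
Branch closes: p3 and ~p3 both at 1.
Every branch closes; the branch above is one of them.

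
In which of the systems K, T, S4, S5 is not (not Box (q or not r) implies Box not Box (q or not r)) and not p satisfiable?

K, T, S4

S4-tableau for the formula:
1. not (not Box (q or not r) implies Box not Box (q or not r)) and not p, w0
2. not (not Box (q or not r) implies Box not Box (q or not r)), w0
3. not p, w0
4. not Box (q or not r), w0
5. not Box not Box (q or not r), w0
6. not (q or not r), w1
7. not q, w1
8. r, w1
9. Box (q or not r), w2
10. q or not r, w2
11. not r, w2
Accessibility: w0Rw0, w0Rw1, w0Rw2, w1Rw1, w2Rw2
Complete open branch: satisfiable in S4, hence also in K, T (this S4-model is also a K-model and a T-model).
S5-tableau for the formula:
1. not (not Box (q or not r) implies Box not Box (q or not r)) and not p, w0
2. not (not Box (q or not r) implies Box not Box (q or not r)), w0
3. not p, w0
4. not Box (q or not r), w0
5. not Box not Box (q or not r), w0
6. not (q or not r), w1
7. not q, w1
8. r, w1
9. Box (q or not r), w2
10. q or not r, w0
11. q or not r, w1
12. q or not r, w2
13. not r, w0
14. not r, w1
Accessibility: w0Rw0, w0Rw1, w0Rw2, w1Rw0, w1Rw1, w1Rw2, w2Rw0, w2Rw1, w2Rw2
Branch closes: r and not r both at w1.
Every branch closes (one shown): unsatisfiable in S5.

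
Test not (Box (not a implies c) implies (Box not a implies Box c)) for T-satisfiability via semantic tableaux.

Unsatisfiable (every branch closes)

1. not (Box (not a implies c) implies (Box not a implies Box c)), w0
2. Box (not a implies c), w0   [neg-implies-rule on 1]
3. not (Box not a implies Box c), w0   [neg-implies-rule on 1]
4. Box not a, w0   [neg-implies-rule on 3]
5. not Box c, w0   [neg-implies-rule on 3]
6. not a implies c, w0   [Box-rule on 2 via w0Rw0]
7. not a, w0   [Box-rule on 4 via w0Rw0]
8. c, w0   [implies-rule on 6 (branches; this branch)]
9. not c, w1   [neg-Box-rule on 5: fresh world w1, w0Rw1]
10. not a implies c, w1   [Box-rule on 2 via w0Rw1]
11. not a, w1   [Box-rule on 4 via w0Rw1]
12. c, w1   [implies-rule on 10 (branches; this branch)]
Accessibility: w0Rw0, w0Rw1, w1Rw1
Branch closes: c and not c both at w1.
Every branch closes; the branch above is one of them.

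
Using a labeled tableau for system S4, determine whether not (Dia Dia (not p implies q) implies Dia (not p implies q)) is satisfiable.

Unsatisfiable (every branch closes)

1. not (Dia Dia (not p implies q) implies Dia (not p implies q)), w0
2. Dia Dia (not p implies q), w0   [neg-implies-rule on 1]
3. not Dia (not p implies q), w0   [neg-implies-rule on 1]
4. not (not p implies q), w0   [neg-Dia-rule on 3 via w0Rw0]
5. not p, w0   [neg-implies-rule on 4]
6. not q, w0   [neg-implies-rule on 4]
7. Dia (not p implies q), w1   [Dia-rule on 2: fresh world w1, w0Rw1]
8. not (not p implies q), w1   [neg-Dia-rule on 3 via w0Rw1]
9. not p, w1   [neg-implies-rule on 8]
10. not q, w1   [neg-implies-rule on 8]
11. not p implies q, w2   [Dia-rule on 7: fresh world w2, w1Rw2]
12. not (not p implies q), w2   [neg-Dia-rule on 3 via w0Rw2]
13. not p, w2   [neg-implies-rule on 12]
14. not q, w2   [neg-implies-rule on 12]
15. q, w2   [implies-rule on 11 (branches; this branch)]
Accessibility: w0Rw0, w0Rw1, w0Rw2, w1Rw1, w1Rw2, w2Rw2
Branch closes: q and not q both at w2.
(One branch shown.) All branches close.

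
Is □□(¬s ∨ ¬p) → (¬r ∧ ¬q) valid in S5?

Tableau for the negation ¬(□□(¬s ∨ ¬p) → (¬r ∧ ¬q)):
1. ¬(□□(¬s ∨ ¬p) → (¬r ∧ ¬q)), u
2. □□(¬s ∨ ¬p), u   [¬→-rule on 1]
3. ¬(¬r ∧ ¬q), u   [¬→-rule on 1]
4. □(¬s ∨ ¬p), u   [□-rule on 2 via uRu]
5. ¬s ∨ ¬p, u   [□-rule on 4 via uRu]
6. q, u   [¬∧-rule on 3 (branches; this branch)]
7. ¬p, u   [∨-rule on 5 (branches; this branch)]
Accessibility: uRu
The negation has an open branch (countermodel exists).

No, not valid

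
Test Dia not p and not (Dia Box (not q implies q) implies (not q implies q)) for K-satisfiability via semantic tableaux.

Yes, satisfiable

1. Dia not p and not (Dia Box (not q implies q) implies (not q implies q)), 0
2. Dia not p, 0   [and-rule on 1]
3. not (Dia Box (not q implies q) implies (not q implies q)), 0   [and-rule on 1]
4. Dia Box (not q implies q), 0   [neg-implies-rule on 3]
5. not (not q implies q), 0   [neg-implies-rule on 3]
6. not q, 0   [neg-implies-rule on 5]
7. not p, 1   [Dia-rule on 2: fresh world 1, 0R1]
8. Box (not q implies q), 2   [Dia-rule on 4: fresh world 2, 0R2]
Accessibility: 0R1, 0R2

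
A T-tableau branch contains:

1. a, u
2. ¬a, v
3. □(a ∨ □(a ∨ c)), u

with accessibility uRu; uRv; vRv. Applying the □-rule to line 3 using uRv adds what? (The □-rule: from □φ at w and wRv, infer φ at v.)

a ∨ □(a ∨ c), v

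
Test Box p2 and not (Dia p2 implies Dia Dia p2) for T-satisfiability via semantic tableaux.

No, unsatisfiable

1. Box p2 and not (Dia p2 implies Dia Dia p2), 0
2. Box p2, 0   [and-rule on 1]
3. not (Dia p2 implies Dia Dia p2), 0   [and-rule on 1]
4. Dia p2, 0   [neg-implies-rule on 3]
5. not Dia Dia p2, 0   [neg-implies-rule on 3]
6. p2, 0   [Box-rule on 2 via 0R0]
7. not Dia p2, 0   [neg-Dia-rule on 5 via 0R0]
8. not p2, 0   [neg-Dia-rule on 7 via 0R0]
Accessibility: 0R0
Branch closes: p2 and not p2 both at 0.
(One branch shown.) All branches close.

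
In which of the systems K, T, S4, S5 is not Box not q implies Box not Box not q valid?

S5

S5-tableau for the negation not (not Box not q implies Box not Box not q):
1. not (not Box not q implies Box not Box not q), u
2. not Box not q, u
3. not Box not Box not q, u
4. q, v
5. Box not q, w
6. not q, u
7. not q, v
Accessibility: uRu, uRv, uRw, vRu, vRv, vRw, wRu, wRv, wRw
Branch closes: q and not q both at v.
Every branch closes (one shown): valid in S5.
S4-tableau for the negation not (not Box not q implies Box not Box not q):
1. not (not Box not q implies Box not Box not q), u
2. not Box not q, u
3. not Box not Box not q, u
4. q, v
5. Box not q, w
6. not q, w
Accessibility: uRu, uRv, uRw, vRv, wRw
Complete open branch: countermodel on an S4-frame, so not valid in S4, nor in K, T (the same frame is also a K-frame and a T-frame).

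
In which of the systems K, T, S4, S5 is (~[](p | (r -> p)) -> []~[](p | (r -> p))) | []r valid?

S5-tableau for the negation ~((~[](p | (r -> p)) -> []~[](p | (r -> p))) | []r):
1. ~((~[](p | (r -> p)) -> []~[](p | (r -> p))) | []r), 0
2. ~(~[](p | (r -> p)) -> []~[](p | (r -> p))), 0   [~|-rule on 1]
3. ~[]r, 0   [~|-rule on 1]
4. ~[](p | (r -> p)), 0   [~->-rule on 2]
5. ~[]~[](p | (r -> p)), 0   [~->-rule on 2]
6. ~r, 1   [~[]-rule on 3: fresh world 1, 0R1]
7. ~(p | (r -> p)), 2   [~[]-rule on 4: fresh world 2, 0R2]
8. ~p, 2   [~|-rule on 7]
9. ~(r -> p), 2   [~|-rule on 7]
10. r, 2   [~->-rule on 9]
11. [](p | (r -> p)), 3   [~[]-rule on 5: fresh world 3, 0R3]
12. p | (r -> p), 0   [[]-rule on 11 via 3R0]
13. p | (r -> p), 1   [[]-rule on 11 via 3R1]
14. p | (r -> p), 2   [[]-rule on 11 via 3R2]
15. p | (r -> p), 3   [[]-rule on 11 via 3R3]
16. r -> p, 0   [|-rule on 12 (branches; this branch)]
17. r -> p, 1   [|-rule on 13 (branches; this branch)]
18. r -> p, 2   [|-rule on 14 (branches; this branch)]
19. r -> p, 3   [|-rule on 15 (branches; this branch)]
20. p, 0   [->-rule on 16 (branches; this branch)]
21. p, 1   [->-rule on 17 (branches; this branch)]
22. p, 2   [->-rule on 18 (branches; this branch)]
Accessibility: 0R0, 0R1, 0R2, 0R3, 1R0, 1R1, 1R2, 1R3, 2R0, 2R1, 2R2, 2R3, 3R0, 3R1, 3R2, 3R3
Branch closes: p and ~p both at 2.
Every branch closes (one shown): valid in S5.
S4-tableau for the negation ~((~[](p | (r -> p)) -> []~[](p | (r -> p))) | []r):
1. ~((~[](p | (r -> p)) -> []~[](p | (r -> p))) | []r), 0
2. ~(~[](p | (r -> p)) -> []~[](p | (r -> p))), 0   [~|-rule on 1]
3. ~[]r, 0   [~|-rule on 1]
4. ~[](p | (r -> p)), 0   [~->-rule on 2]
5. ~[]~[](p | (r -> p)), 0   [~->-rule on 2]
6. ~r, 1   [~[]-rule on 3: fresh world 1, 0R1]
7. ~(p | (r -> p)), 2   [~[]-rule on 4: fresh world 2, 0R2]
8. ~p, 2   [~|-rule on 7]
9. ~(r -> p), 2   [~|-rule on 7]
10. r, 2   [~->-rule on 9]
11. [](p | (r -> p)), 3   [~[]-rule on 5: fresh world 3, 0R3]
12. p | (r -> p), 3   [[]-rule on 11 via 3R3]
13. r -> p, 3   [|-rule on 12 (branches; this branch)]
14. p, 3   [->-rule on 13 (branches; this branch)]
Accessibility: 0R0, 0R1, 0R2, 0R3, 1R1, 2R2, 3R3
Complete open branch: countermodel on an S4-frame, so not valid in S4, nor in K, T (the same frame is also a K-frame and a T-frame).

S5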